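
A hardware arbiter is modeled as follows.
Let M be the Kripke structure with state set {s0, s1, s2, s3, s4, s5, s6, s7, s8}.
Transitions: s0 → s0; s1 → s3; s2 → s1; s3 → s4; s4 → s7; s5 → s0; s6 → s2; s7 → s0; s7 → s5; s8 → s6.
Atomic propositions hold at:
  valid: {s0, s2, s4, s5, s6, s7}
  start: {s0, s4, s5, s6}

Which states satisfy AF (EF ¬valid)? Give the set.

{s1, s2, s3, s6, s8}

Sat(¬valid) = {s1, s3, s8}
EF ¬valid: least fixpoint, start Z0 = {s1, s3, s8}, add states with some successor in Z. Z1 = {s1, s2, s3, s8}; Z2 = {s1, s2, s3, s6, s8}; fixed.
Sat(EF ¬valid) = {s1, s2, s3, s6, s8}
AF (EF ¬valid): least fixpoint, start Z0 = {s1, s2, s3, s6, s8}, add states with every successor in Z. Already a fixed point.
Sat(AF (EF ¬valid)) = {s1, s2, s3, s6, s8}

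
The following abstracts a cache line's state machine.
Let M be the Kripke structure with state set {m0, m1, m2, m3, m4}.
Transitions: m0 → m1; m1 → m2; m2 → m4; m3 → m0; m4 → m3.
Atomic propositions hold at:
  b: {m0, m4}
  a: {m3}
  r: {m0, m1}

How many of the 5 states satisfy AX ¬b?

3

Sat(¬b) = {m1, m2, m3}
Sat(AX ¬b) = {s : every successor in {m1, m2, m3}} = {m0, m1, m4}
|Sat(AX ¬b)| = |{m0, m1, m4}| = 3.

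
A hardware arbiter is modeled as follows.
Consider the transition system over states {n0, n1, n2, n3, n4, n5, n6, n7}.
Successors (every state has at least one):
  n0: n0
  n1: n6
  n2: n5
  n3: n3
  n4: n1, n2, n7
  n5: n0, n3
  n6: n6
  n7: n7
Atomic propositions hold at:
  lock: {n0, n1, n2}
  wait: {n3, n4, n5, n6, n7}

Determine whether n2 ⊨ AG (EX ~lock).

No

Sat(~lock) = {n3, n4, n5, n6, n7}
Sat(EX ~lock) = {s : some successor in {n3, n4, n5, n6, n7}} = {n1, n2, n3, n4, n5, n6, n7}
AG (EX ~lock): greatest fixpoint, start Z0 = {n1, n2, n3, n4, n5, n6, n7}, keep only states in Sat with every successor in Z. Z1 = {n1, n2, n3, n4, n6, n7}; Z2 = {n1, n3, n4, n6, n7}; Z3 = {n1, n3, n6, n7}; fixed.
Sat(AG (EX ~lock)) = {n1, n3, n6, n7}
n2 ∉ Sat(AG (EX ~lock)) = {n1, n3, n6, n7}, so the formula does not hold at n2.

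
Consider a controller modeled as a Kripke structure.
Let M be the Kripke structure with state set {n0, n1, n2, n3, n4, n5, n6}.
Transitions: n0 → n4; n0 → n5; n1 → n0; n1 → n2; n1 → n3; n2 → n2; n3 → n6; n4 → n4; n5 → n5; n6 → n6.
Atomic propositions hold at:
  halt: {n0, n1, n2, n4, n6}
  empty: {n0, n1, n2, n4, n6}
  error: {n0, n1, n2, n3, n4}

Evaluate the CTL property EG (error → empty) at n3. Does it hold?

Sat(error → empty) = {n0, n1, n2, n4, n5, n6}
EG (error → empty): greatest fixpoint, start Z0 = {n0, n1, n2, n4, n5, n6}, keep only states in Sat with some successor in Z. Already a fixed point.
Sat(EG (error → empty)) = {n0, n1, n2, n4, n5, n6}
n3 ∉ Sat(EG (error → empty)) = {n0, n1, n2, n4, n5, n6}, so the formula does not hold at n3.

No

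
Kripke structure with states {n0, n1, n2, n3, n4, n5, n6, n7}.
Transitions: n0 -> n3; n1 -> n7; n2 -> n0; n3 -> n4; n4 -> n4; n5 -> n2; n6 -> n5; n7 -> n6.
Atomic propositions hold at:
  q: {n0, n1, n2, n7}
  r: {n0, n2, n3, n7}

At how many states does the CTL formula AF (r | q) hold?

Sat(r | q) = {n0, n1, n2, n3, n7}
AF (r | q): least fixpoint, start Z0 = {n0, n1, n2, n3, n7}, add states with every successor in Z. Z1 = {n0, n1, n2, n3, n5, n7}; Z2 = {n0, n1, n2, n3, n5, n6, n7}; fixed.
Sat(AF (r | q)) = {n0, n1, n2, n3, n5, n6, n7}
|Sat(AF (r | q))| = |{n0, n1, n2, n3, n5, n6, n7}| = 7.

7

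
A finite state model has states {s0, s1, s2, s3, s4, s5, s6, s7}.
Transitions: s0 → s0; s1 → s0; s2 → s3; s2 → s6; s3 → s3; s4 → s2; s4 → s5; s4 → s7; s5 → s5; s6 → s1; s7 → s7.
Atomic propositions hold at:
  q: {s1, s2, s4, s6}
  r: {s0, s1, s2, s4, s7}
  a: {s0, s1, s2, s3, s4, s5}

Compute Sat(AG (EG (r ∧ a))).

{s0, s1}

Sat(r ∧ a) = {s0, s1, s2, s4}
EG (r ∧ a): greatest fixpoint, start Z0 = {s0, s1, s2, s4}, keep only states in Sat with some successor in Z. Z1 = {s0, s1, s4}; Z2 = {s0, s1}; fixed.
Sat(EG (r ∧ a)) = {s0, s1}
AG (EG (r ∧ a)): greatest fixpoint, start Z0 = {s0, s1}, keep only states in Sat with every successor in Z. Already a fixed point.
Sat(AG (EG (r ∧ a))) = {s0, s1}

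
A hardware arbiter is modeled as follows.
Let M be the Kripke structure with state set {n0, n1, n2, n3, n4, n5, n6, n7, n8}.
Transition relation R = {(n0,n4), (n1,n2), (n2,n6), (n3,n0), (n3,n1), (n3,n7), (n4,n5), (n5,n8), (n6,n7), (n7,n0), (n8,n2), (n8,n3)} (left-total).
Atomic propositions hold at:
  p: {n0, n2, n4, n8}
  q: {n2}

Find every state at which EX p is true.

Sat(EX p) = {s : some successor in {n0, n2, n4, n8}} = {n0, n1, n3, n5, n7, n8}

{n0, n1, n3, n5, n7, n8}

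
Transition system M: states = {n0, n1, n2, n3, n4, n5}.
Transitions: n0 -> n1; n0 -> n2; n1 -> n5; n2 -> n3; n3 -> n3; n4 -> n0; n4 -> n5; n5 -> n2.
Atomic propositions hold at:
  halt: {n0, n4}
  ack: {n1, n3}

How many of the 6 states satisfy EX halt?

Sat(EX halt) = {s : some successor in {n0, n4}} = {n4}
|Sat(EX halt)| = |{n4}| = 1.

1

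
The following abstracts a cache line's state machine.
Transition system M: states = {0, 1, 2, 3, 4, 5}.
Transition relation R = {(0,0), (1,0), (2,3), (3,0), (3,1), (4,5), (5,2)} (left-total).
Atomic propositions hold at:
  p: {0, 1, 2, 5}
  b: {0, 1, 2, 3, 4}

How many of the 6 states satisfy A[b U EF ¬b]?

Sat(¬b) = {5}
EF ¬b: least fixpoint, start Z0 = {5}, add states with some successor in Z. Z1 = {4, 5}; fixed.
Sat(EF ¬b) = {4, 5}
A[b U EF ¬b]: least fixpoint, start Z0 = Sat(EF ¬b) = {4, 5}, add states in Sat(b) with every successor in Z. Already a fixed point.
Sat(A[b U EF ¬b]) = {4, 5}
|Sat(A[b U EF ¬b])| = |{4, 5}| = 2.

2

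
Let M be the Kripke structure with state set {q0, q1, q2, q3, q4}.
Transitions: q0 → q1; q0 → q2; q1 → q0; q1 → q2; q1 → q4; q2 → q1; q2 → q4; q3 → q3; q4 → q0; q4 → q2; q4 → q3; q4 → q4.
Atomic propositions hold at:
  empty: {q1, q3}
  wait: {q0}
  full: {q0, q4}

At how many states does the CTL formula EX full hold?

Sat(EX full) = {s : some successor in {q0, q4}} = {q1, q2, q4}
|Sat(EX full)| = |{q1, q2, q4}| = 3.

3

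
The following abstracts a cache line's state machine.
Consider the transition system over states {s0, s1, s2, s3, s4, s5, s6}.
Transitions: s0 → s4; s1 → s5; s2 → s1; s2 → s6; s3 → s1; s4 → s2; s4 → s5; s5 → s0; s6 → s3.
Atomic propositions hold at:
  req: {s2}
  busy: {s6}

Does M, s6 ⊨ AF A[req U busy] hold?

Yes

A[req U busy]: least fixpoint, start Z0 = Sat(busy) = {s6}, add states in Sat(req) with every successor in Z. Already a fixed point.
Sat(A[req U busy]) = {s6}
AF A[req U busy]: least fixpoint, start Z0 = {s6}, add states with every successor in Z. Already a fixed point.
Sat(AF A[req U busy]) = {s6}
s6 ∈ Sat(AF A[req U busy]) = {s6}, so the formula holds at s6.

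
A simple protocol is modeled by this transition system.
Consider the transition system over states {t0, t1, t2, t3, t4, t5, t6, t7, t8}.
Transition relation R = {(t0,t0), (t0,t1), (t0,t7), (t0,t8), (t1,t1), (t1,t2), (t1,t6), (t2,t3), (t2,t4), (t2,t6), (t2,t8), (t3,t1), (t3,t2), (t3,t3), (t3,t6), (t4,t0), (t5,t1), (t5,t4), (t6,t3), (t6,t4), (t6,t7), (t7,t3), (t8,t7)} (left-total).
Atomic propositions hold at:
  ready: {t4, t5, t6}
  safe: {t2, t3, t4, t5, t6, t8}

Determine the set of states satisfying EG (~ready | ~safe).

{t0, t1, t2, t3, t7, t8}

Sat(~ready) = {t0, t1, t2, t3, t7, t8}
Sat(~safe) = {t0, t1, t7}
Sat(~ready | ~safe) = {t0, t1, t2, t3, t7, t8}
EG (~ready | ~safe): greatest fixpoint, start Z0 = {t0, t1, t2, t3, t7, t8}, keep only states in Sat with some successor in Z. Already a fixed point.
Sat(EG (~ready | ~safe)) = {t0, t1, t2, t3, t7, t8}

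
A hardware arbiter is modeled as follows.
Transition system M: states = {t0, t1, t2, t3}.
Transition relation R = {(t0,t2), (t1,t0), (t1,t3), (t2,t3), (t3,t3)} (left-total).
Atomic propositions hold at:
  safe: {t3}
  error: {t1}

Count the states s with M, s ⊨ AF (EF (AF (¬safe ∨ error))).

3

Sat(¬safe) = {t0, t1, t2}
Sat(¬safe ∨ error) = {t0, t1, t2}
AF (¬safe ∨ error): least fixpoint, start Z0 = {t0, t1, t2}, add states with every successor in Z. Already a fixed point.
Sat(AF (¬safe ∨ error)) = {t0, t1, t2}
EF (AF (¬safe ∨ error)): least fixpoint, start Z0 = {t0, t1, t2}, add states with some successor in Z. Already a fixed point.
Sat(EF (AF (¬safe ∨ error))) = {t0, t1, t2}
AF (EF (AF (¬safe ∨ error))): least fixpoint, start Z0 = {t0, t1, t2}, add states with every successor in Z. Already a fixed point.
Sat(AF (EF (AF (¬safe ∨ error)))) = {t0, t1, t2}
|Sat(AF (EF (AF (¬safe ∨ error))))| = |{t0, t1, t2}| = 3.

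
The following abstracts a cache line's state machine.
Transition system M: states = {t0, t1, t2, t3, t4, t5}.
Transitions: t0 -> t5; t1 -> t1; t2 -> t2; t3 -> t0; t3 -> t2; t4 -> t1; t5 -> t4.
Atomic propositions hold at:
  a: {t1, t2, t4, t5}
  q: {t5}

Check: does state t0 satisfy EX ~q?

Sat(~q) = {t0, t1, t2, t3, t4}
Sat(EX ~q) = {s : some successor in {t0, t1, t2, t3, t4}} = {t1, t2, t3, t4, t5}
t0 ∉ Sat(EX ~q) = {t1, t2, t3, t4, t5}, so the formula does not hold at t0.

No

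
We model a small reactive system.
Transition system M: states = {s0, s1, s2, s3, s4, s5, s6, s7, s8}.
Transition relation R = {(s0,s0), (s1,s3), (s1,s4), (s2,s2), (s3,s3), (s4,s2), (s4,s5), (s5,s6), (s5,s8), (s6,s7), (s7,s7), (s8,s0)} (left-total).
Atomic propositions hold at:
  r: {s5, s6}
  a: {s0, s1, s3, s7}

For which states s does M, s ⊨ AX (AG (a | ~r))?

Sat(~r) = {s0, s1, s2, s3, s4, s7, s8}
Sat(a | ~r) = {s0, s1, s2, s3, s4, s7, s8}
AG (a | ~r): greatest fixpoint, start Z0 = {s0, s1, s2, s3, s4, s7, s8}, keep only states in Sat with every successor in Z. Z1 = {s0, s1, s2, s3, s7, s8}; Z2 = {s0, s2, s3, s7, s8}; fixed.
Sat(AG (a | ~r)) = {s0, s2, s3, s7, s8}
Sat(AX (AG (a | ~r))) = {s : every successor in {s0, s2, s3, s7, s8}} = {s0, s2, s3, s6, s7, s8}

{s0, s2, s3, s6, s7, s8}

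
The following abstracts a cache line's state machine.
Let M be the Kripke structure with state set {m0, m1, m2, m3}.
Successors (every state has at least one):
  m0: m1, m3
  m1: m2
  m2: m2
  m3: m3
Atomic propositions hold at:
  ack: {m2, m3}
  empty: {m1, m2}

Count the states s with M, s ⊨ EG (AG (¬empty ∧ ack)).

1

Sat(¬empty) = {m0, m3}
Sat(¬empty ∧ ack) = {m3}
AG (¬empty ∧ ack): greatest fixpoint, start Z0 = {m3}, keep only states in Sat with every successor in Z. Already a fixed point.
Sat(AG (¬empty ∧ ack)) = {m3}
EG (AG (¬empty ∧ ack)): greatest fixpoint, start Z0 = {m3}, keep only states in Sat with some successor in Z. Already a fixed point.
Sat(EG (AG (¬empty ∧ ack))) = {m3}
|Sat(EG (AG (¬empty ∧ ack)))| = |{m3}| = 1.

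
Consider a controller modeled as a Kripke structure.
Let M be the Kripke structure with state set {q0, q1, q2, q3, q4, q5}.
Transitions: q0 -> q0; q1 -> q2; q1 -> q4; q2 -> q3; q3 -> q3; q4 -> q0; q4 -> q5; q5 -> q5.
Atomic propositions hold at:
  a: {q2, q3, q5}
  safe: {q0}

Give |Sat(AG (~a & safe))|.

1

Sat(~a) = {q0, q1, q4}
Sat(~a & safe) = {q0}
AG (~a & safe): greatest fixpoint, start Z0 = {q0}, keep only states in Sat with every successor in Z. Already a fixed point.
Sat(AG (~a & safe)) = {q0}
|Sat(AG (~a & safe))| = |{q0}| = 1.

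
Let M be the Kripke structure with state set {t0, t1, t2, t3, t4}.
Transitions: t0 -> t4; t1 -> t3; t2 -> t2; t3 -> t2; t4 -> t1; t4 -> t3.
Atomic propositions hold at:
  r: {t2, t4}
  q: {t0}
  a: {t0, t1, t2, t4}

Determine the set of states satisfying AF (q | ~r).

{t0, t1, t3, t4}

Sat(~r) = {t0, t1, t3}
Sat(q | ~r) = {t0, t1, t3}
AF (q | ~r): least fixpoint, start Z0 = {t0, t1, t3}, add states with every successor in Z. Z1 = {t0, t1, t3, t4}; fixed.
Sat(AF (q | ~r)) = {t0, t1, t3, t4}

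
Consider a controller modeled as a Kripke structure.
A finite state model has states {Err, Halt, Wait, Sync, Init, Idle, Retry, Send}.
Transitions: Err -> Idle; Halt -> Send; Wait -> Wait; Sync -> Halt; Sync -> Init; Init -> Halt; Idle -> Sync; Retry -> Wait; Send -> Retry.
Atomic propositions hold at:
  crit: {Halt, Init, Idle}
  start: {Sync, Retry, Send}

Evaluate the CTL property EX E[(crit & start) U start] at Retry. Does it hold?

Sat(crit & start) = ∅
E[(crit & start) U start]: least fixpoint, start Z0 = Sat(start) = {Sync, Retry, Send}, add states in Sat(crit & start) with some successor in Z. Already a fixed point.
Sat(E[(crit & start) U start]) = {Sync, Retry, Send}
Sat(EX E[(crit & start) U start]) = {s : some successor in {Sync, Retry, Send}} = {Halt, Idle, Send}
Retry ∉ Sat(EX E[(crit & start) U start]) = {Halt, Idle, Send}, so the formula does not hold at Retry.

No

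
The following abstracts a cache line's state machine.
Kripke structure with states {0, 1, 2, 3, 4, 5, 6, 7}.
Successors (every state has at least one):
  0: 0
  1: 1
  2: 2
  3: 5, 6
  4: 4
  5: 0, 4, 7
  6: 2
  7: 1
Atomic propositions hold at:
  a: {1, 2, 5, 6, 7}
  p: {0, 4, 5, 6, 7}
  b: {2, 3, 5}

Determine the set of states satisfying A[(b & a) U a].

Sat(b & a) = {2, 5}
A[(b & a) U a]: least fixpoint, start Z0 = Sat(a) = {1, 2, 5, 6, 7}, add states in Sat(b & a) with every successor in Z. Already a fixed point.
Sat(A[(b & a) U a]) = {1, 2, 5, 6, 7}

{1, 2, 5, 6, 7}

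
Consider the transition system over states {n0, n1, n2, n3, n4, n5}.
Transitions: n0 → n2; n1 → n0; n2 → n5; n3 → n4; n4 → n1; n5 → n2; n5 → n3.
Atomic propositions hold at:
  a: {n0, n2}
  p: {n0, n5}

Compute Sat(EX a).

Sat(EX a) = {s : some successor in {n0, n2}} = {n0, n1, n5}

{n0, n1, n5}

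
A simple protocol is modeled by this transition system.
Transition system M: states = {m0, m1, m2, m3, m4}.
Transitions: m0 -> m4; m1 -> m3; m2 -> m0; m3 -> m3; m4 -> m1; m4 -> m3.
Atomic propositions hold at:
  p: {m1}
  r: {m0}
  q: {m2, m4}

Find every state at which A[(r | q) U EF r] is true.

{m0, m2}

Sat(r | q) = {m0, m2, m4}
EF r: least fixpoint, start Z0 = {m0}, add states with some successor in Z. Z1 = {m0, m2}; fixed.
Sat(EF r) = {m0, m2}
A[(r | q) U EF r]: least fixpoint, start Z0 = Sat(EF r) = {m0, m2}, add states in Sat(r | q) with every successor in Z. Already a fixed point.
Sat(A[(r | q) U EF r]) = {m0, m2}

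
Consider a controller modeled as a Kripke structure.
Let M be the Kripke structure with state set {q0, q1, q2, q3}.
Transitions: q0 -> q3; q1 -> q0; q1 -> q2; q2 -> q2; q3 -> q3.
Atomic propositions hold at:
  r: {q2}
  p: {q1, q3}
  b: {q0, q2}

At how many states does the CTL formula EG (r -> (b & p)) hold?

Sat(b & p) = ∅
Sat(r -> (b & p)) = {q0, q1, q3}
EG (r -> (b & p)): greatest fixpoint, start Z0 = {q0, q1, q3}, keep only states in Sat with some successor in Z. Already a fixed point.
Sat(EG (r -> (b & p))) = {q0, q1, q3}
|Sat(EG (r -> (b & p)))| = |{q0, q1, q3}| = 3.

3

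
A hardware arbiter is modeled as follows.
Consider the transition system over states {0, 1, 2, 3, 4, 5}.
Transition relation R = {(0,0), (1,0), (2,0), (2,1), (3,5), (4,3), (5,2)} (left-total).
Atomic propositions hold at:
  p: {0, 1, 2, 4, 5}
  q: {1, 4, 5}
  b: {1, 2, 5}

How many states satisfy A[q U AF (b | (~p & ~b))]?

Sat(~p) = {3}
Sat(~b) = {0, 3, 4}
Sat(~p & ~b) = {3}
Sat(b | (~p & ~b)) = {1, 2, 3, 5}
AF (b | (~p & ~b)): least fixpoint, start Z0 = {1, 2, 3, 5}, add states with every successor in Z. Z1 = {1, 2, 3, 4, 5}; fixed.
Sat(AF (b | (~p & ~b))) = {1, 2, 3, 4, 5}
A[q U AF (b | (~p & ~b))]: least fixpoint, start Z0 = Sat(AF (b | (~p & ~b))) = {1, 2, 3, 4, 5}, add states in Sat(q) with every successor in Z. Already a fixed point.
Sat(A[q U AF (b | (~p & ~b))]) = {1, 2, 3, 4, 5}
|Sat(A[q U AF (b | (~p & ~b))])| = |{1, 2, 3, 4, 5}| = 5.

5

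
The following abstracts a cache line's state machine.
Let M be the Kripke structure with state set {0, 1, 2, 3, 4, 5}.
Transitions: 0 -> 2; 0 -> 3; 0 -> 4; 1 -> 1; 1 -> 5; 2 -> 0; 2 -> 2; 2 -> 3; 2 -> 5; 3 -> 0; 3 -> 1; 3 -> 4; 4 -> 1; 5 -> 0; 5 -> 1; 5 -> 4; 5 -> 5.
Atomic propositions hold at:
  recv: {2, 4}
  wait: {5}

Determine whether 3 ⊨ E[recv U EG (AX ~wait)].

Sat(~wait) = {0, 1, 2, 3, 4}
Sat(AX ~wait) = {s : every successor in {0, 1, 2, 3, 4}} = {0, 3, 4}
EG (AX ~wait): greatest fixpoint, start Z0 = {0, 3, 4}, keep only states in Sat with some successor in Z. Z1 = {0, 3}; fixed.
Sat(EG (AX ~wait)) = {0, 3}
E[recv U EG (AX ~wait)]: least fixpoint, start Z0 = Sat(EG (AX ~wait)) = {0, 3}, add states in Sat(recv) with some successor in Z. Z1 = {0, 2, 3}; fixed.
Sat(E[recv U EG (AX ~wait)]) = {0, 2, 3}
3 ∈ Sat(E[recv U EG (AX ~wait)]) = {0, 2, 3}, so the formula holds at 3.

Yes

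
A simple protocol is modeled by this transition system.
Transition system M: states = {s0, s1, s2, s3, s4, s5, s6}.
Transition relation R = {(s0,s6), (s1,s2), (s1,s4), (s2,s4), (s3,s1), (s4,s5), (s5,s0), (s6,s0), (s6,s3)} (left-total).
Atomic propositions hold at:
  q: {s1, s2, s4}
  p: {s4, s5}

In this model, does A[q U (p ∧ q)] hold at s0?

Sat(p ∧ q) = {s4}
A[q U (p ∧ q)]: least fixpoint, start Z0 = Sat((p ∧ q)) = {s4}, add states in Sat(q) with every successor in Z. Z1 = {s2, s4}; Z2 = {s1, s2, s4}; fixed.
Sat(A[q U (p ∧ q)]) = {s1, s2, s4}
s0 ∉ Sat(A[q U (p ∧ q)]) = {s1, s2, s4}, so the formula does not hold at s0.

No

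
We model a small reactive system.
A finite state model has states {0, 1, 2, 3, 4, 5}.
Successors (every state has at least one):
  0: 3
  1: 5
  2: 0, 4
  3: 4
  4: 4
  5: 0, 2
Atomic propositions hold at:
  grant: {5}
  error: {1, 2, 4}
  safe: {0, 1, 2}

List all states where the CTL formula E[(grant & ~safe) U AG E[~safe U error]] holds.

Sat(~safe) = {3, 4, 5}
Sat(grant & ~safe) = {5}
E[~safe U error]: least fixpoint, start Z0 = Sat(error) = {1, 2, 4}, add states in Sat(~safe) with some successor in Z. Z1 = {1, 2, 3, 4, 5}; fixed.
Sat(E[~safe U error]) = {1, 2, 3, 4, 5}
AG E[~safe U error]: greatest fixpoint, start Z0 = {1, 2, 3, 4, 5}, keep only states in Sat with every successor in Z. Z1 = {1, 3, 4}; Z2 = {3, 4}; fixed.
Sat(AG E[~safe U error]) = {3, 4}
E[(grant & ~safe) U AG E[~safe U error]]: least fixpoint, start Z0 = Sat(AG E[~safe U error]) = {3, 4}, add states in Sat(grant & ~safe) with some successor in Z. Already a fixed point.
Sat(E[(grant & ~safe) U AG E[~safe U error]]) = {3, 4}

{3, 4}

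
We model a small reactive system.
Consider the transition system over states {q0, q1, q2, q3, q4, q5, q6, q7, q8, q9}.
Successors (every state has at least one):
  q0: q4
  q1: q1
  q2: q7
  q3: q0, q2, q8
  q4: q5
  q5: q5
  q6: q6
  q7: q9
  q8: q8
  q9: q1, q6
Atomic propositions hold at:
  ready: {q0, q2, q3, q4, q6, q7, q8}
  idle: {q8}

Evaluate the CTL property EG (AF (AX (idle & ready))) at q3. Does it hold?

No

Sat(idle & ready) = {q8}
Sat(AX (idle & ready)) = {s : every successor in {q8}} = {q8}
AF (AX (idle & ready)): least fixpoint, start Z0 = {q8}, add states with every successor in Z. Already a fixed point.
Sat(AF (AX (idle & ready))) = {q8}
EG (AF (AX (idle & ready))): greatest fixpoint, start Z0 = {q8}, keep only states in Sat with some successor in Z. Already a fixed point.
Sat(EG (AF (AX (idle & ready)))) = {q8}
q3 ∉ Sat(EG (AF (AX (idle & ready)))) = {q8}, so the formula does not hold at q3.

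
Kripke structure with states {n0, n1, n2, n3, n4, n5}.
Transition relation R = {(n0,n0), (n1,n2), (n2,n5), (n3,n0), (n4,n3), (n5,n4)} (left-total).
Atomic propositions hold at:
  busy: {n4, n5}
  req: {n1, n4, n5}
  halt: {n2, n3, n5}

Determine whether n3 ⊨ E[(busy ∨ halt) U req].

Sat(busy ∨ halt) = {n2, n3, n4, n5}
E[(busy ∨ halt) U req]: least fixpoint, start Z0 = Sat(req) = {n1, n4, n5}, add states in Sat(busy ∨ halt) with some successor in Z. Z1 = {n1, n2, n4, n5}; fixed.
Sat(E[(busy ∨ halt) U req]) = {n1, n2, n4, n5}
n3 ∉ Sat(E[(busy ∨ halt) U req]) = {n1, n2, n4, n5}, so the formula does not hold at n3.

No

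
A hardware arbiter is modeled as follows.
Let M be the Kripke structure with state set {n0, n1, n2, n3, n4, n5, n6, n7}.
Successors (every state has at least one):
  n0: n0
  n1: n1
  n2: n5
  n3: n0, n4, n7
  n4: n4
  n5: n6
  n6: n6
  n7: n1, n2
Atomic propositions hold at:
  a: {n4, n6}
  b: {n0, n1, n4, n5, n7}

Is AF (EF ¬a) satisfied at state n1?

Yes

Sat(¬a) = {n0, n1, n2, n3, n5, n7}
EF ¬a: least fixpoint, start Z0 = {n0, n1, n2, n3, n5, n7}, add states with some successor in Z. Already a fixed point.
Sat(EF ¬a) = {n0, n1, n2, n3, n5, n7}
AF (EF ¬a): least fixpoint, start Z0 = {n0, n1, n2, n3, n5, n7}, add states with every successor in Z. Already a fixed point.
Sat(AF (EF ¬a)) = {n0, n1, n2, n3, n5, n7}
n1 ∈ Sat(AF (EF ¬a)) = {n0, n1, n2, n3, n5, n7}, so the formula holds at n1.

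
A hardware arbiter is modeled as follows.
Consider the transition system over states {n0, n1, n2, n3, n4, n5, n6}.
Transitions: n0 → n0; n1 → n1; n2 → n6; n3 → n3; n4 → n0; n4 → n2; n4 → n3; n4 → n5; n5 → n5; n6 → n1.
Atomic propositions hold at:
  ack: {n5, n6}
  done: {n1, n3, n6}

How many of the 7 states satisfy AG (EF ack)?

1

EF ack: least fixpoint, start Z0 = {n5, n6}, add states with some successor in Z. Z1 = {n2, n4, n5, n6}; fixed.
Sat(EF ack) = {n2, n4, n5, n6}
AG (EF ack): greatest fixpoint, start Z0 = {n2, n4, n5, n6}, keep only states in Sat with every successor in Z. Z1 = {n2, n5}; Z2 = {n5}; fixed.
Sat(AG (EF ack)) = {n5}
|Sat(AG (EF ack))| = |{n5}| = 1.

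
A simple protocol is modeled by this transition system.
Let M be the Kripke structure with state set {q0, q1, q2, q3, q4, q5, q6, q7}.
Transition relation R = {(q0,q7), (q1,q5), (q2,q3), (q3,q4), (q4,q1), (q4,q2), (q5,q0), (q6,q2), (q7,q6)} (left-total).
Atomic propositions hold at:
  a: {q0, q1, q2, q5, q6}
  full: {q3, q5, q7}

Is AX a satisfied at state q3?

Sat(AX a) = {s : every successor in {q0, q1, q2, q5, q6}} = {q1, q4, q5, q6, q7}
q3 ∉ Sat(AX a) = {q1, q4, q5, q6, q7}, so the formula does not hold at q3.

No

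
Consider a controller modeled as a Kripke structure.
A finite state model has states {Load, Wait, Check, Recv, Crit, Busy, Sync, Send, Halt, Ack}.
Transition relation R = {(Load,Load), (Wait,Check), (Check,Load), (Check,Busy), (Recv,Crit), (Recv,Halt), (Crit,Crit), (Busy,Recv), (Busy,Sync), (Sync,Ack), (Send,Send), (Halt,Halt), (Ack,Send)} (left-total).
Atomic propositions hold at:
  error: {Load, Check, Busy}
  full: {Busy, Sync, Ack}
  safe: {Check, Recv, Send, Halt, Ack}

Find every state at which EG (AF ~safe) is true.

Sat(~safe) = {Load, Wait, Crit, Busy, Sync}
AF ~safe: least fixpoint, start Z0 = {Load, Wait, Crit, Busy, Sync}, add states with every successor in Z. Z1 = {Load, Wait, Check, Crit, Busy, Sync}; fixed.
Sat(AF ~safe) = {Load, Wait, Check, Crit, Busy, Sync}
EG (AF ~safe): greatest fixpoint, start Z0 = {Load, Wait, Check, Crit, Busy, Sync}, keep only states in Sat with some successor in Z. Z1 = {Load, Wait, Check, Crit, Busy}; Z2 = {Load, Wait, Check, Crit}; fixed.
Sat(EG (AF ~safe)) = {Load, Wait, Check, Crit}

{Load, Wait, Check, Crit}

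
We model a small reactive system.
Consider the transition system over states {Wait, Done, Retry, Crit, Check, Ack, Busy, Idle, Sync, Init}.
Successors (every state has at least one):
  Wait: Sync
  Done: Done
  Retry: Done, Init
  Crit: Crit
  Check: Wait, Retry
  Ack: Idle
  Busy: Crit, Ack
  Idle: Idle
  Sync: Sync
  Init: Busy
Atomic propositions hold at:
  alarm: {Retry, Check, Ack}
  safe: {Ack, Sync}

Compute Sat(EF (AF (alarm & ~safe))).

Sat(~safe) = {Wait, Done, Retry, Crit, Check, Busy, Idle, Init}
Sat(alarm & ~safe) = {Retry, Check}
AF (alarm & ~safe): least fixpoint, start Z0 = {Retry, Check}, add states with every successor in Z. Already a fixed point.
Sat(AF (alarm & ~safe)) = {Retry, Check}
EF (AF (alarm & ~safe)): least fixpoint, start Z0 = {Retry, Check}, add states with some successor in Z. Already a fixed point.
Sat(EF (AF (alarm & ~safe))) = {Retry, Check}

{Retry, Check}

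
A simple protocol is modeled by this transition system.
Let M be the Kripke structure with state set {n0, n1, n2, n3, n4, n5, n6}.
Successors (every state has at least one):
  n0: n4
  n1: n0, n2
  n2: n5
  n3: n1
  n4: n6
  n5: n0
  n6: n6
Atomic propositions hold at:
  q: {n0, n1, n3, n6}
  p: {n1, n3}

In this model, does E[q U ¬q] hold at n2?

Yes

Sat(¬q) = {n2, n4, n5}
E[q U ¬q]: least fixpoint, start Z0 = Sat(¬q) = {n2, n4, n5}, add states in Sat(q) with some successor in Z. Z1 = {n0, n1, n2, n4, n5}; Z2 = {n0, n1, n2, n3, n4, n5}; fixed.
Sat(E[q U ¬q]) = {n0, n1, n2, n3, n4, n5}
n2 ∈ Sat(E[q U ¬q]) = {n0, n1, n2, n3, n4, n5}, so the formula holds at n2.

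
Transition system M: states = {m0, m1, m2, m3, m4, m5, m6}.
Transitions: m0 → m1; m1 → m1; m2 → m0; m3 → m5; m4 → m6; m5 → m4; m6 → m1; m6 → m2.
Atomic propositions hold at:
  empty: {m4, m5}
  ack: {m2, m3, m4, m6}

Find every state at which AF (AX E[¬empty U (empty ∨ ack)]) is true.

Sat(¬empty) = {m0, m1, m2, m3, m6}
Sat(empty ∨ ack) = {m2, m3, m4, m5, m6}
E[¬empty U (empty ∨ ack)]: least fixpoint, start Z0 = Sat((empty ∨ ack)) = {m2, m3, m4, m5, m6}, add states in Sat(¬empty) with some successor in Z. Already a fixed point.
Sat(E[¬empty U (empty ∨ ack)]) = {m2, m3, m4, m5, m6}
Sat(AX E[¬empty U (empty ∨ ack)]) = {s : every successor in {m2, m3, m4, m5, m6}} = {m3, m4, m5}
AF (AX E[¬empty U (empty ∨ ack)]): least fixpoint, start Z0 = {m3, m4, m5}, add states with every successor in Z. Already a fixed point.
Sat(AF (AX E[¬empty U (empty ∨ ack)])) = {m3, m4, m5}

{m3, m4, m5}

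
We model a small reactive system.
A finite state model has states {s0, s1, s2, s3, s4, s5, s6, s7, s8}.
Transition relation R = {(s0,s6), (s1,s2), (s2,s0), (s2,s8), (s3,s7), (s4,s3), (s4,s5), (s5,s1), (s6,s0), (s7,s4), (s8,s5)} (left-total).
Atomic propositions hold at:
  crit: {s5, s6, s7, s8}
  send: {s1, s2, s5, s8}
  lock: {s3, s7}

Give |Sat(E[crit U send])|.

4

E[crit U send]: least fixpoint, start Z0 = Sat(send) = {s1, s2, s5, s8}, add states in Sat(crit) with some successor in Z. Already a fixed point.
Sat(E[crit U send]) = {s1, s2, s5, s8}
|Sat(E[crit U send])| = |{s1, s2, s5, s8}| = 4.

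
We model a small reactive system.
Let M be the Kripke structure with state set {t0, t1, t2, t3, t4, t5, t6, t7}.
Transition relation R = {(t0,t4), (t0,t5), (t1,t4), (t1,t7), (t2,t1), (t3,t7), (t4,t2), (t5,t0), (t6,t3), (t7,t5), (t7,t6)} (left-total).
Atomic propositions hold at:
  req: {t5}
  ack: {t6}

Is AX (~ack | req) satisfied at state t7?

Sat(~ack) = {t0, t1, t2, t3, t4, t5, t7}
Sat(~ack | req) = {t0, t1, t2, t3, t4, t5, t7}
Sat(AX (~ack | req)) = {s : every successor in {t0, t1, t2, t3, t4, t5, t7}} = {t0, t1, t2, t3, t4, t5, t6}
t7 ∉ Sat(AX (~ack | req)) = {t0, t1, t2, t3, t4, t5, t6}, so the formula does not hold at t7.

No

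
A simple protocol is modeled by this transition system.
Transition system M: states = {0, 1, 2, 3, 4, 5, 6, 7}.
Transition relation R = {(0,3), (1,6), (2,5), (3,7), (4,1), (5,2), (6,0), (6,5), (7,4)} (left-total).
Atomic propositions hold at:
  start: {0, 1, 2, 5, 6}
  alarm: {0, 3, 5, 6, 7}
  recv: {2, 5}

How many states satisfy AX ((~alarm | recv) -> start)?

7

Sat(~alarm) = {1, 2, 4}
Sat(~alarm | recv) = {1, 2, 4, 5}
Sat((~alarm | recv) -> start) = {0, 1, 2, 3, 5, 6, 7}
Sat(AX ((~alarm | recv) -> start)) = {s : every successor in {0, 1, 2, 3, 5, 6, 7}} = {0, 1, 2, 3, 4, 5, 6}
|Sat(AX ((~alarm | recv) -> start))| = |{0, 1, 2, 3, 4, 5, 6}| = 7.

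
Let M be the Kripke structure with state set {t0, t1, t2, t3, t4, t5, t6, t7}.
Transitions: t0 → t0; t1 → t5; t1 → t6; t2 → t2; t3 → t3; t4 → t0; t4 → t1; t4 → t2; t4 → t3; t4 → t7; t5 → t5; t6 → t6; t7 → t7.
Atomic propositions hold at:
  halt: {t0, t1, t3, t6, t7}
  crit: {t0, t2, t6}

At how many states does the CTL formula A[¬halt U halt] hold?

5

Sat(¬halt) = {t2, t4, t5}
A[¬halt U halt]: least fixpoint, start Z0 = Sat(halt) = {t0, t1, t3, t6, t7}, add states in Sat(¬halt) with every successor in Z. Already a fixed point.
Sat(A[¬halt U halt]) = {t0, t1, t3, t6, t7}
|Sat(A[¬halt U halt])| = |{t0, t1, t3, t6, t7}| = 5.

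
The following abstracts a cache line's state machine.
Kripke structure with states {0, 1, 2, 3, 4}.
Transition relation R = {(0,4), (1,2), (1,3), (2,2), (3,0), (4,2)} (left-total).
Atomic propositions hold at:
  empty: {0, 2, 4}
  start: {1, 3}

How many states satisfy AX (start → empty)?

4

Sat(start → empty) = {0, 2, 4}
Sat(AX (start → empty)) = {s : every successor in {0, 2, 4}} = {0, 2, 3, 4}
|Sat(AX (start → empty))| = |{0, 2, 3, 4}| = 4.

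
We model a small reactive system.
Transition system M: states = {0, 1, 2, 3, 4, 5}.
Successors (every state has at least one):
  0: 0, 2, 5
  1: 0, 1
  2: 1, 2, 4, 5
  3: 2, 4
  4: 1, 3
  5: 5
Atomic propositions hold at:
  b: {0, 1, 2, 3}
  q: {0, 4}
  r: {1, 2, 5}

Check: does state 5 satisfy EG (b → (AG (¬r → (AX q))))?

Sat(¬r) = {0, 3, 4}
Sat(AX q) = {s : every successor in {0, 4}} = ∅
Sat(¬r → (AX q)) = {1, 2, 5}
AG (¬r → (AX q)): greatest fixpoint, start Z0 = {1, 2, 5}, keep only states in Sat with every successor in Z. Z1 = {5}; fixed.
Sat(AG (¬r → (AX q))) = {5}
Sat(b → (AG (¬r → (AX q)))) = {4, 5}
EG (b → (AG (¬r → (AX q)))): greatest fixpoint, start Z0 = {4, 5}, keep only states in Sat with some successor in Z. Z1 = {5}; fixed.
Sat(EG (b → (AG (¬r → (AX q))))) = {5}
5 ∈ Sat(EG (b → (AG (¬r → (AX q))))) = {5}, so the formula holds at 5.

Yes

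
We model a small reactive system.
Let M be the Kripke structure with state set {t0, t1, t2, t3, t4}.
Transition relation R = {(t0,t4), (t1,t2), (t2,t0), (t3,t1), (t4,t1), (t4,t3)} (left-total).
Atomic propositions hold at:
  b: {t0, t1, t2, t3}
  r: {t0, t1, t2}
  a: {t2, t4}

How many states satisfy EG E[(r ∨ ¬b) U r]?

Sat(¬b) = {t4}
Sat(r ∨ ¬b) = {t0, t1, t2, t4}
E[(r ∨ ¬b) U r]: least fixpoint, start Z0 = Sat(r) = {t0, t1, t2}, add states in Sat(r ∨ ¬b) with some successor in Z. Z1 = {t0, t1, t2, t4}; fixed.
Sat(E[(r ∨ ¬b) U r]) = {t0, t1, t2, t4}
EG E[(r ∨ ¬b) U r]: greatest fixpoint, start Z0 = {t0, t1, t2, t4}, keep only states in Sat with some successor in Z. Already a fixed point.
Sat(EG E[(r ∨ ¬b) U r]) = {t0, t1, t2, t4}
|Sat(EG E[(r ∨ ¬b) U r])| = |{t0, t1, t2, t4}| = 4.

4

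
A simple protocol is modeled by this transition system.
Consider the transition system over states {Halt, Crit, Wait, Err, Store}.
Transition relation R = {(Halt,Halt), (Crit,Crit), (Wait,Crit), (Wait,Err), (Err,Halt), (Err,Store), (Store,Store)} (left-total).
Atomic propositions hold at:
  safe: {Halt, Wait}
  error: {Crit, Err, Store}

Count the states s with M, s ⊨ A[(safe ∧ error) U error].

3

Sat(safe ∧ error) = ∅
A[(safe ∧ error) U error]: least fixpoint, start Z0 = Sat(error) = {Crit, Err, Store}, add states in Sat(safe ∧ error) with every successor in Z. Already a fixed point.
Sat(A[(safe ∧ error) U error]) = {Crit, Err, Store}
|Sat(A[(safe ∧ error) U error])| = |{Crit, Err, Store}| = 3.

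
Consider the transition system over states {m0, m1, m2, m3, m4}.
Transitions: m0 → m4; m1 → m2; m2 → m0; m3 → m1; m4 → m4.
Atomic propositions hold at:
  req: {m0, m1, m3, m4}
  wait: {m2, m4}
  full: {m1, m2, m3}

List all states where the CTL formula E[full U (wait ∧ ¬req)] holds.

Sat(¬req) = {m2}
Sat(wait ∧ ¬req) = {m2}
E[full U (wait ∧ ¬req)]: least fixpoint, start Z0 = Sat((wait ∧ ¬req)) = {m2}, add states in Sat(full) with some successor in Z. Z1 = {m1, m2}; Z2 = {m1, m2, m3}; fixed.
Sat(E[full U (wait ∧ ¬req)]) = {m1, m2, m3}

{m1, m2, m3}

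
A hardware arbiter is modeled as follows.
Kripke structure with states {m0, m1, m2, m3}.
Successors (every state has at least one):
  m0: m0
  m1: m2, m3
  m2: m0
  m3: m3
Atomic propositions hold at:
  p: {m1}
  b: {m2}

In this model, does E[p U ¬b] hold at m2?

No

Sat(¬b) = {m0, m1, m3}
E[p U ¬b]: least fixpoint, start Z0 = Sat(¬b) = {m0, m1, m3}, add states in Sat(p) with some successor in Z. Already a fixed point.
Sat(E[p U ¬b]) = {m0, m1, m3}
m2 ∉ Sat(E[p U ¬b]) = {m0, m1, m3}, so the formula does not hold at m2.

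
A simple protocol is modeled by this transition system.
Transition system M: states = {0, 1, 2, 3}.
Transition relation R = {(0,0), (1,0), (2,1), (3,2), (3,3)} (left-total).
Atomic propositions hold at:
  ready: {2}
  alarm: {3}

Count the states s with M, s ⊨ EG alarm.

1

EG alarm: greatest fixpoint, start Z0 = {3}, keep only states in Sat with some successor in Z. Already a fixed point.
Sat(EG alarm) = {3}
|Sat(EG alarm)| = |{3}| = 1.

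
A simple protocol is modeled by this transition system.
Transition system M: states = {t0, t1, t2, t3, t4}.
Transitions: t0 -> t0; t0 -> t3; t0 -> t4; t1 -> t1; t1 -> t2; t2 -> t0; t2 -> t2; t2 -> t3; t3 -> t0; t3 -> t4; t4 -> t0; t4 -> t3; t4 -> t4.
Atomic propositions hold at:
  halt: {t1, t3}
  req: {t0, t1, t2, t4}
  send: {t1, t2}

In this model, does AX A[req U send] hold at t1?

Yes

A[req U send]: least fixpoint, start Z0 = Sat(send) = {t1, t2}, add states in Sat(req) with every successor in Z. Already a fixed point.
Sat(A[req U send]) = {t1, t2}
Sat(AX A[req U send]) = {s : every successor in {t1, t2}} = {t1}
t1 ∈ Sat(AX A[req U send]) = {t1}, so the formula holds at t1.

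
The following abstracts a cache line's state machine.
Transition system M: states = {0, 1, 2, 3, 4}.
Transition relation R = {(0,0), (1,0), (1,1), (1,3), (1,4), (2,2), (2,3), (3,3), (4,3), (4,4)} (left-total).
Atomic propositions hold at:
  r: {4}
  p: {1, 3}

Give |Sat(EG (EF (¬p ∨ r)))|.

Sat(¬p) = {0, 2, 4}
Sat(¬p ∨ r) = {0, 2, 4}
EF (¬p ∨ r): least fixpoint, start Z0 = {0, 2, 4}, add states with some successor in Z. Z1 = {0, 1, 2, 4}; fixed.
Sat(EF (¬p ∨ r)) = {0, 1, 2, 4}
EG (EF (¬p ∨ r)): greatest fixpoint, start Z0 = {0, 1, 2, 4}, keep only states in Sat with some successor in Z. Already a fixed point.
Sat(EG (EF (¬p ∨ r))) = {0, 1, 2, 4}
|Sat(EG (EF (¬p ∨ r)))| = |{0, 1, 2, 4}| = 4.

4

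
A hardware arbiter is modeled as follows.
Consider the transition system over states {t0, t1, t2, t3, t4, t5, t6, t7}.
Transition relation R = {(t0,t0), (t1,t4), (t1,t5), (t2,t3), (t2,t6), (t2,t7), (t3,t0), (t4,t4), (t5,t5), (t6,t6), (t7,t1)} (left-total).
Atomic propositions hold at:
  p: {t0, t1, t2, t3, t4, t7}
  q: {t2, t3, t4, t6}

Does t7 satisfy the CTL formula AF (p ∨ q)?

Yes

Sat(p ∨ q) = {t0, t1, t2, t3, t4, t6, t7}
AF (p ∨ q): least fixpoint, start Z0 = {t0, t1, t2, t3, t4, t6, t7}, add states with every successor in Z. Already a fixed point.
Sat(AF (p ∨ q)) = {t0, t1, t2, t3, t4, t6, t7}
t7 ∈ Sat(AF (p ∨ q)) = {t0, t1, t2, t3, t4, t6, t7}, so the formula holds at t7.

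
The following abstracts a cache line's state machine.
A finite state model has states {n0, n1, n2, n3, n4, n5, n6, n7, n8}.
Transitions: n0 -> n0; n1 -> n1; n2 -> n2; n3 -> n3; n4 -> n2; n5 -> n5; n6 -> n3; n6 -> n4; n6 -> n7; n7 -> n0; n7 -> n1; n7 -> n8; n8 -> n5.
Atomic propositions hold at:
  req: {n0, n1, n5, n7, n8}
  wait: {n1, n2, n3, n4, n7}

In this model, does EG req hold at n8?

EG req: greatest fixpoint, start Z0 = {n0, n1, n5, n7, n8}, keep only states in Sat with some successor in Z. Already a fixed point.
Sat(EG req) = {n0, n1, n5, n7, n8}
n8 ∈ Sat(EG req) = {n0, n1, n5, n7, n8}, so the formula holds at n8.

Yes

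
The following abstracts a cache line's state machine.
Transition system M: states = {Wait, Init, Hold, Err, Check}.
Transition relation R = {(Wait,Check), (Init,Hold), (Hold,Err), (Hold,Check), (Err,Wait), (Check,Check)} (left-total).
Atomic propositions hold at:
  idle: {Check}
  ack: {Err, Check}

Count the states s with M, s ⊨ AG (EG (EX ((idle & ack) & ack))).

Sat(idle & ack) = {Check}
Sat((idle & ack) & ack) = {Check}
Sat(EX ((idle & ack) & ack)) = {s : some successor in {Check}} = {Wait, Hold, Check}
EG (EX ((idle & ack) & ack)): greatest fixpoint, start Z0 = {Wait, Hold, Check}, keep only states in Sat with some successor in Z. Already a fixed point.
Sat(EG (EX ((idle & ack) & ack))) = {Wait, Hold, Check}
AG (EG (EX ((idle & ack) & ack))): greatest fixpoint, start Z0 = {Wait, Hold, Check}, keep only states in Sat with every successor in Z. Z1 = {Wait, Check}; fixed.
Sat(AG (EG (EX ((idle & ack) & ack)))) = {Wait, Check}
|Sat(AG (EG (EX ((idle & ack) & ack))))| = |{Wait, Check}| = 2.

2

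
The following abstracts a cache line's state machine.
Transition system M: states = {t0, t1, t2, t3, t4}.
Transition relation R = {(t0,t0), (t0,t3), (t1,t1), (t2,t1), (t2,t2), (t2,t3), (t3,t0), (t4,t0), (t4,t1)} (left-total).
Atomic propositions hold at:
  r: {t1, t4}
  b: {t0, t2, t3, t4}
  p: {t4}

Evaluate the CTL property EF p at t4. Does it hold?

Yes

EF p: least fixpoint, start Z0 = {t4}, add states with some successor in Z. Already a fixed point.
Sat(EF p) = {t4}
t4 ∈ Sat(EF p) = {t4}, so the formula holds at t4.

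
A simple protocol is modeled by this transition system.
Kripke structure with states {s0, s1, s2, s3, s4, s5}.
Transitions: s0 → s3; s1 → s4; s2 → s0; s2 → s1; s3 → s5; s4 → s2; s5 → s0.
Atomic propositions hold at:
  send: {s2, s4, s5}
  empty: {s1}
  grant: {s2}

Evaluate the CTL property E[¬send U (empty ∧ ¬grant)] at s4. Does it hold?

Sat(¬send) = {s0, s1, s3}
Sat(¬grant) = {s0, s1, s3, s4, s5}
Sat(empty ∧ ¬grant) = {s1}
E[¬send U (empty ∧ ¬grant)]: least fixpoint, start Z0 = Sat((empty ∧ ¬grant)) = {s1}, add states in Sat(¬send) with some successor in Z. Already a fixed point.
Sat(E[¬send U (empty ∧ ¬grant)]) = {s1}
s4 ∉ Sat(E[¬send U (empty ∧ ¬grant)]) = {s1}, so the formula does not hold at s4.

No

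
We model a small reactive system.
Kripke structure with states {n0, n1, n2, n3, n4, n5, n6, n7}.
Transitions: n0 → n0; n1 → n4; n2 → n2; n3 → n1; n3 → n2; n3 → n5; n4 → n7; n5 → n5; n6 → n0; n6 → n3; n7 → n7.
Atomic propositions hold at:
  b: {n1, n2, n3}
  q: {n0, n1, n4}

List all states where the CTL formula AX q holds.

Sat(AX q) = {s : every successor in {n0, n1, n4}} = {n0, n1}

{n0, n1}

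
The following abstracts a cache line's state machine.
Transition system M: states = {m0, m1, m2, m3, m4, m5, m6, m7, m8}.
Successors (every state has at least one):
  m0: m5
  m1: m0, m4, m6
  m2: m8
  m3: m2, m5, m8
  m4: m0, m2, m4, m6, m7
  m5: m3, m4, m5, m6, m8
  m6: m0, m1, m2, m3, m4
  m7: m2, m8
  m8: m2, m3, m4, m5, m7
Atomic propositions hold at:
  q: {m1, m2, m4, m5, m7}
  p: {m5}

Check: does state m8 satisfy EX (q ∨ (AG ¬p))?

Yes

Sat(¬p) = {m0, m1, m2, m3, m4, m6, m7, m8}
AG ¬p: greatest fixpoint, start Z0 = {m0, m1, m2, m3, m4, m6, m7, m8}, keep only states in Sat with every successor in Z. Z1 = {m1, m2, m4, m6, m7}; Z2 = ∅; fixed.
Sat(AG ¬p) = ∅
Sat(q ∨ (AG ¬p)) = {m1, m2, m4, m5, m7}
Sat(EX (q ∨ (AG ¬p))) = {s : some successor in {m1, m2, m4, m5, m7}} = {m0, m1, m3, m4, m5, m6, m7, m8}
m8 ∈ Sat(EX (q ∨ (AG ¬p))) = {m0, m1, m3, m4, m5, m6, m7, m8}, so the formula holds at m8.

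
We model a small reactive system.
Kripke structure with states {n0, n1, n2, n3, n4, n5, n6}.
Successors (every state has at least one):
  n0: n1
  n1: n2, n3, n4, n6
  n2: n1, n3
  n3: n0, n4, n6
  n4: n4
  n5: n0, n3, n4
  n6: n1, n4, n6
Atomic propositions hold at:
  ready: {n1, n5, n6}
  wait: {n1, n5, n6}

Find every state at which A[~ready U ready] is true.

Sat(~ready) = {n0, n2, n3, n4}
A[~ready U ready]: least fixpoint, start Z0 = Sat(ready) = {n1, n5, n6}, add states in Sat(~ready) with every successor in Z. Z1 = {n0, n1, n5, n6}; fixed.
Sat(A[~ready U ready]) = {n0, n1, n5, n6}

{n0, n1, n5, n6}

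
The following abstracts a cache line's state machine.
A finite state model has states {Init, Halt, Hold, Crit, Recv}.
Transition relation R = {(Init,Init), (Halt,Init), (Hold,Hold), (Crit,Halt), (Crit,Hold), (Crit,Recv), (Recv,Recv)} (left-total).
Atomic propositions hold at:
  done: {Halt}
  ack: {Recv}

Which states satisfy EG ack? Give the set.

EG ack: greatest fixpoint, start Z0 = {Recv}, keep only states in Sat with some successor in Z. Already a fixed point.
Sat(EG ack) = {Recv}

{Recv}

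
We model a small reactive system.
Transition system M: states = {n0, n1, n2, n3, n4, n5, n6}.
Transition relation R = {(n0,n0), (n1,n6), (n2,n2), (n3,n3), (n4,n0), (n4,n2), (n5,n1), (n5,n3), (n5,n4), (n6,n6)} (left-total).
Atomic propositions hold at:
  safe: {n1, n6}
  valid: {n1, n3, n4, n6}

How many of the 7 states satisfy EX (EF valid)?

EF valid: least fixpoint, start Z0 = {n1, n3, n4, n6}, add states with some successor in Z. Z1 = {n1, n3, n4, n5, n6}; fixed.
Sat(EF valid) = {n1, n3, n4, n5, n6}
Sat(EX (EF valid)) = {s : some successor in {n1, n3, n4, n5, n6}} = {n1, n3, n5, n6}
|Sat(EX (EF valid))| = |{n1, n3, n5, n6}| = 4.

4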